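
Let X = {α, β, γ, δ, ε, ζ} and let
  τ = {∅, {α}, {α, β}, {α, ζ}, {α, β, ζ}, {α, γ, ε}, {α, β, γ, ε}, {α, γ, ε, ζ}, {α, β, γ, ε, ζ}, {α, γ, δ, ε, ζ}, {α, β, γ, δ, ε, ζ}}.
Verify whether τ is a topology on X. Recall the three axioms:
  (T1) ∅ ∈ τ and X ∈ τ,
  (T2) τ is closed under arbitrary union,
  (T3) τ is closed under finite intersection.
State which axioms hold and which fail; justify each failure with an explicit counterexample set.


τ IS a topology on X.

Axiom (T1): ∅ ∈ τ? Yes; X ∈ τ? Yes.
Axiom (T2/T3): check pairwise unions and intersections of members of τ.
All pairwise intersections and unions checked — each lies in τ. Therefore τ satisfies (T1), (T2), (T3): it IS a topology on X.


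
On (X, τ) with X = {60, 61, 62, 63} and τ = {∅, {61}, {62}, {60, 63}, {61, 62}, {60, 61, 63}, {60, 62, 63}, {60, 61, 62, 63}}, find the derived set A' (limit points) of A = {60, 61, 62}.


A' = {63}

For each x ∈ X, list the open sets U ∈ τ with x ∈ U, then check whether U ∩ (A ∖ {x}) ≠ ∅ for every such U.
  x = 60: open {60, 63} ∋ x has {60, 63} ∩ (A ∖ {60}) = ∅, so x is NOT a limit point.
  x = 61: open {61} ∋ x has {61} ∩ (A ∖ {61}) = ∅, so x is NOT a limit point.
  x = 62: open {62} ∋ x has {62} ∩ (A ∖ {62}) = ∅, so x is NOT a limit point.
  x = 63: opens ∋ x are {60, 63}, {60, 61, 63}, {60, 62, 63}, {60, 61, 62, 63}; each meets A ∖ {63}, so x IS a limit point.
Collecting: A' = {63}.


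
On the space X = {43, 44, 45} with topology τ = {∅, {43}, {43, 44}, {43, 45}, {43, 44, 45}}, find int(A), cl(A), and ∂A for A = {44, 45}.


int(A) = ∅, cl(A) = {44, 45}, ∂A = {44, 45}.

Closed sets in (X, τ) are complements of opens:
  closed(X, τ) = {∅, {44}, {45}, {44, 45}, {43, 44, 45}}.
int(A) = ⋃ {U ∈ τ : U ⊆ A}. Opens contained in A: ∅.
Taking the union of these: int(A) = ∅.
cl(A) = ⋂ {C closed : A ⊆ C}. Closed sets containing A: {44, 45}, {43, 44, 45}.
Intersecting these: cl(A) = {44, 45}.
∂A = cl(A) ∖ int(A) = {44, 45} ∖ ∅ = {44, 45}.


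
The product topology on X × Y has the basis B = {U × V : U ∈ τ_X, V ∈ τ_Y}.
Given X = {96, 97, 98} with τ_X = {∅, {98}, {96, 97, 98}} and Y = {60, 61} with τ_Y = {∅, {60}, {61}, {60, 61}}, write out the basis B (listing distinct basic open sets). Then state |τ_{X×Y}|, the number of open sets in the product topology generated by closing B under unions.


Basis B = {∅ × ∅, {98} × {60}, {98} × {61}, {98} × {60, 61}, {96, 97, 98} × {60}, {96, 97, 98} × {61}, {96, 97, 98} × {60, 61}}; |τ_{X×Y}| = 9.

Enumerate products U × V with U ∈ τ_X, V ∈ τ_Y (deduplicated):
  ∅ × ∅ = {} (∅)
  {98} × {60} = {(98,60)}
  {98} × {61} = {(98,61)}
  {98} × {60, 61} = {(98,60), (98,61)}
  {96, 97, 98} × {60} = {(96,60), (97,60), (98,60)}
  {96, 97, 98} × {61} = {(96,61), (97,61), (98,61)}
  {96, 97, 98} × {60, 61} = {(96,60), (96,61), (97,60), (97,61), (98,60), (98,61)}
These 7 distinct sets form the basis B.
Close under arbitrary unions to get τ_{X×Y}; counting gives |τ_{X×Y}| = 9.


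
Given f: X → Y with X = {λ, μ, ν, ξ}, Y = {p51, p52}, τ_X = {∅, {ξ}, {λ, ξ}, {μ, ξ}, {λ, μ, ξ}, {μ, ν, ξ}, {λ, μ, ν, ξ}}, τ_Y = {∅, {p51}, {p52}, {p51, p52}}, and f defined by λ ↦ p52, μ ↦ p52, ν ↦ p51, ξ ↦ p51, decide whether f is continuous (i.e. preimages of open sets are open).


f is NOT continuous.

Compute f^{-1}(U) for each U ∈ τ_Y:
  U = ∅: f^{-1}(U) = ∅ ∈ τ_X ✓.
  U = {p51}: f^{-1}(U) = {ν, ξ} ∉ τ_X ✗.
  U = {p52}: f^{-1}(U) = {λ, μ} ∉ τ_X ✗.
  U = {p51, p52}: f^{-1}(U) = {λ, μ, ν, ξ} ∈ τ_X ✓.
Found U = {p51} with f^{-1}(U) = {ν, ξ} not in τ_X. Therefore f is NOT continuous.


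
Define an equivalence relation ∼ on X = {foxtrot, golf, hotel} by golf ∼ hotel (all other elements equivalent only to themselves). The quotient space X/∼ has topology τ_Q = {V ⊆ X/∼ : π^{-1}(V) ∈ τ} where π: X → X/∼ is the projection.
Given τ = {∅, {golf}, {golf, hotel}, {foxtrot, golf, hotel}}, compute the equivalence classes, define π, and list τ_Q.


X/∼ = {[foxtrot], [golf=hotel]}; |τ_Q| = 3.

Equivalence classes: [foxtrot], [golf=hotel].
Quotient map π: X → X/∼ sends foxtrot ↦ [foxtrot], golf ↦ [golf=hotel], hotel ↦ [golf=hotel].
For each subset V ⊆ X/∼, compute π^{-1}(V) ⊆ X and check whether π^{-1}(V) ∈ τ. V is open in τ_Q iff π^{-1}(V) ∈ τ.
  V = {}: π^{-1}(V) = ∅ ∈ τ ✓.
  V = {[foxtrot]}: π^{-1}(V) = {foxtrot} ∉ τ ✗.
  V = {[golf=hotel]}: π^{-1}(V) = {golf, hotel} ∈ τ ✓.
  V = {[foxtrot], [golf=hotel]}: π^{-1}(V) = {foxtrot, golf, hotel} ∈ τ ✓.
Open sets in the quotient: τ_Q = {{}, {[golf=hotel]}, {[foxtrot], [golf=hotel]}} (3 elements).


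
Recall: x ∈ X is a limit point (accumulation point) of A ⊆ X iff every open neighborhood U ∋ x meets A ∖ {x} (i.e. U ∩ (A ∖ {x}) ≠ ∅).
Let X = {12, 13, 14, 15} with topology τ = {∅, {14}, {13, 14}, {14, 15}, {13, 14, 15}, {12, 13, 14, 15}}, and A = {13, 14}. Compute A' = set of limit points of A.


A' = {12, 13, 15}

For each x ∈ X, list the open sets U ∈ τ with x ∈ U, then check whether U ∩ (A ∖ {x}) ≠ ∅ for every such U.
  x = 12: opens ∋ x are {12, 13, 14, 15}; each meets A ∖ {12}, so x IS a limit point.
  x = 13: opens ∋ x are {13, 14}, {13, 14, 15}, {12, 13, 14, 15}; each meets A ∖ {13}, so x IS a limit point.
  x = 14: open {14} ∋ x has {14} ∩ (A ∖ {14}) = ∅, so x is NOT a limit point.
  x = 15: opens ∋ x are {14, 15}, {13, 14, 15}, {12, 13, 14, 15}; each meets A ∖ {15}, so x IS a limit point.
Collecting: A' = {12, 13, 15}.


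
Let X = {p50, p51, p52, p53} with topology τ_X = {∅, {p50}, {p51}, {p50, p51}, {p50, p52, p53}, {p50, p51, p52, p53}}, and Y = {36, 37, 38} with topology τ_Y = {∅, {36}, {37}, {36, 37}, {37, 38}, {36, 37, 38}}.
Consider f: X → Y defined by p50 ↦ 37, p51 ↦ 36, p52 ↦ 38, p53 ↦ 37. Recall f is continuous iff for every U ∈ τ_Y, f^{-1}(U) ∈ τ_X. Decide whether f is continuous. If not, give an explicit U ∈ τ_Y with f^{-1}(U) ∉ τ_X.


f is NOT continuous.

Compute f^{-1}(U) for each U ∈ τ_Y:
  U = ∅: f^{-1}(U) = ∅ ∈ τ_X ✓.
  U = {36}: f^{-1}(U) = {p51} ∈ τ_X ✓.
  U = {37}: f^{-1}(U) = {p50, p53} ∉ τ_X ✗.
  U = {36, 37}: f^{-1}(U) = {p50, p51, p53} ∉ τ_X ✗.
  U = {37, 38}: f^{-1}(U) = {p50, p52, p53} ∈ τ_X ✓.
  U = {36, 37, 38}: f^{-1}(U) = {p50, p51, p52, p53} ∈ τ_X ✓.
Found U = {37} with f^{-1}(U) = {p50, p53} not in τ_X. Therefore f is NOT continuous.


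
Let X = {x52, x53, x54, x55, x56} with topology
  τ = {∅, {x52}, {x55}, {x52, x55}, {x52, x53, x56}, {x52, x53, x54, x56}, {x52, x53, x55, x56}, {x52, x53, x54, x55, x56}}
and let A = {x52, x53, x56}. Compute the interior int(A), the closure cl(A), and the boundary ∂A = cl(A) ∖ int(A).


int(A) = {x52, x53, x56}, cl(A) = {x52, x53, x54, x56}, ∂A = {x54}.

Closed sets in (X, τ) are complements of opens:
  closed(X, τ) = {∅, {x54}, {x55}, {x54, x55}, {x53, x54, x56}, {x52, x53, x54, x56}, {x53, x54, x55, x56}, {x52, x53, x54, x55, x56}}.
int(A) = ⋃ {U ∈ τ : U ⊆ A}. Opens contained in A: ∅, {x52}, {x52, x53, x56}.
Taking the union of these: int(A) = {x52, x53, x56}.
cl(A) = ⋂ {C closed : A ⊆ C}. Closed sets containing A: {x52, x53, x54, x56}, {x52, x53, x54, x55, x56}.
Intersecting these: cl(A) = {x52, x53, x54, x56}.
∂A = cl(A) ∖ int(A) = {x52, x53, x54, x56} ∖ {x52, x53, x56} = {x54}.


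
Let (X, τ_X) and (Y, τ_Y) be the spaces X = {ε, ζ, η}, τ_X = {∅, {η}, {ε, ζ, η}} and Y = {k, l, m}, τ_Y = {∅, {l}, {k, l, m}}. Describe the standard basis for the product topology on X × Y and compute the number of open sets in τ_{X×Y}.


Basis B = {∅ × ∅, {η} × {l}, {ε, ζ, η} × {l}, {η} × {k, l, m}, {ε, ζ, η} × {k, l, m}}; |τ_{X×Y}| = 6.

Enumerate products U × V with U ∈ τ_X, V ∈ τ_Y (deduplicated):
  ∅ × ∅ = {} (∅)
  {η} × {l} = {(η,l)}
  {ε, ζ, η} × {l} = {(ε,l), (ζ,l), (η,l)}
  {η} × {k, l, m} = {(η,k), (η,l), (η,m)}
  {ε, ζ, η} × {k, l, m} = {(ε,k), (ε,l), (ε,m), (ζ,k), (ζ,l), (ζ,m), (η,k), (η,l), (η,m)}
These 5 distinct sets form the basis B.
Close under arbitrary unions to get τ_{X×Y}; counting gives |τ_{X×Y}| = 6.


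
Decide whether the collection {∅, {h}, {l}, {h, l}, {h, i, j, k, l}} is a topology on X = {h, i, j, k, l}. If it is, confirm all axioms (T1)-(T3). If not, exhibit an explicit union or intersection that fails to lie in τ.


τ IS a topology on X.

Axiom (T1): ∅ ∈ τ? Yes; X ∈ τ? Yes.
Axiom (T2/T3): check pairwise unions and intersections of members of τ.
All pairwise intersections and unions checked — each lies in τ. Therefore τ satisfies (T1), (T2), (T3): it IS a topology on X.


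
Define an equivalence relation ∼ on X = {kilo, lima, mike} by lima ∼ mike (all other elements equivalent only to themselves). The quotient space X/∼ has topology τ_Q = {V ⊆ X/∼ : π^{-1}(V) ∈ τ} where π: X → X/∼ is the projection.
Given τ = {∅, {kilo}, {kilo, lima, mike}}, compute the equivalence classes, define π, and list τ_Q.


X/∼ = {[kilo], [lima=mike]}; |τ_Q| = 3.

Equivalence classes: [kilo], [lima=mike].
Quotient map π: X → X/∼ sends kilo ↦ [kilo], lima ↦ [lima=mike], mike ↦ [lima=mike].
For each subset V ⊆ X/∼, compute π^{-1}(V) ⊆ X and check whether π^{-1}(V) ∈ τ. V is open in τ_Q iff π^{-1}(V) ∈ τ.
  V = {}: π^{-1}(V) = ∅ ∈ τ ✓.
  V = {[kilo]}: π^{-1}(V) = {kilo} ∈ τ ✓.
  V = {[lima=mike]}: π^{-1}(V) = {lima, mike} ∉ τ ✗.
  V = {[kilo], [lima=mike]}: π^{-1}(V) = {kilo, lima, mike} ∈ τ ✓.
Open sets in the quotient: τ_Q = {{}, {[kilo]}, {[kilo], [lima=mike]}} (3 elements).


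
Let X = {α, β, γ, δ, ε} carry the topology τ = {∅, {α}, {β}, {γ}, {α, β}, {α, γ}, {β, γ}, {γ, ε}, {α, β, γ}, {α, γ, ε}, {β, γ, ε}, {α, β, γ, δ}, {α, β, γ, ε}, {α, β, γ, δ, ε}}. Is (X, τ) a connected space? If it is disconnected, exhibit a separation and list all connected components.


(X, τ) is connected.

Find clopen sets (U ∈ τ with X ∖ U ∈ τ):
  U = ∅, X ∖ U = {α, β, γ, δ, ε} — both open, so U is clopen.
  U = {α, β, γ, δ, ε}, X ∖ U = ∅ — both open, so U is clopen.
Only trivial clopens (∅ and X) exist, so (X, τ) is connected.
Compute connected components by grouping points that agree on all clopens:
  component: {α, β, γ, δ, ε}


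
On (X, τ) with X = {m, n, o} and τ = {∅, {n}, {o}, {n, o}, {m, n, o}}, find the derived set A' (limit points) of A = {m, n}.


A' = {m}

For each x ∈ X, list the open sets U ∈ τ with x ∈ U, then check whether U ∩ (A ∖ {x}) ≠ ∅ for every such U.
  x = m: opens ∋ x are {m, n, o}; each meets A ∖ {m}, so x IS a limit point.
  x = n: open {n} ∋ x has {n} ∩ (A ∖ {n}) = ∅, so x is NOT a limit point.
  x = o: open {o} ∋ x has {o} ∩ (A ∖ {o}) = ∅, so x is NOT a limit point.
Collecting: A' = {m}.


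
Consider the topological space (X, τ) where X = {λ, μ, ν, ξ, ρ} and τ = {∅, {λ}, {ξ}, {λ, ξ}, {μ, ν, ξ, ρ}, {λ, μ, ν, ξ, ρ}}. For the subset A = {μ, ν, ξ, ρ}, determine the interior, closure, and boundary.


int(A) = {μ, ν, ξ, ρ}, cl(A) = {μ, ν, ξ, ρ}, ∂A = ∅.

Closed sets in (X, τ) are complements of opens:
  closed(X, τ) = {∅, {λ}, {μ, ν, ρ}, {λ, μ, ν, ρ}, {μ, ν, ξ, ρ}, {λ, μ, ν, ξ, ρ}}.
int(A) = ⋃ {U ∈ τ : U ⊆ A}. Opens contained in A: ∅, {ξ}, {μ, ν, ξ, ρ}.
Taking the union of these: int(A) = {μ, ν, ξ, ρ}.
cl(A) = ⋂ {C closed : A ⊆ C}. Closed sets containing A: {μ, ν, ξ, ρ}, {λ, μ, ν, ξ, ρ}.
Intersecting these: cl(A) = {μ, ν, ξ, ρ}.
∂A = cl(A) ∖ int(A) = {μ, ν, ξ, ρ} ∖ {μ, ν, ξ, ρ} = ∅.


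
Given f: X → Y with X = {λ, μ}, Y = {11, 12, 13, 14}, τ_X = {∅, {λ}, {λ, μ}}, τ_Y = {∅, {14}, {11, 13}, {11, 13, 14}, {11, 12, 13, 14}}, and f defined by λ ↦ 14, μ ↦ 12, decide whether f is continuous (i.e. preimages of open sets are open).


f IS continuous.

Compute f^{-1}(U) for each U ∈ τ_Y:
  U = ∅: f^{-1}(U) = ∅ ∈ τ_X ✓.
  U = {14}: f^{-1}(U) = {λ} ∈ τ_X ✓.
  U = {11, 13}: f^{-1}(U) = ∅ ∈ τ_X ✓.
  U = {11, 13, 14}: f^{-1}(U) = {λ} ∈ τ_X ✓.
  U = {11, 12, 13, 14}: f^{-1}(U) = {λ, μ} ∈ τ_X ✓.
Every preimage lies in τ_X, so f IS continuous.


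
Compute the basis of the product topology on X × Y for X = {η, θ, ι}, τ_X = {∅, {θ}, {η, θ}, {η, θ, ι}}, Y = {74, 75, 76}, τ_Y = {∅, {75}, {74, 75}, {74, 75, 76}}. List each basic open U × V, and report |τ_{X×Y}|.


Basis B = {∅ × ∅, {θ} × {75}, {η, θ} × {75}, {θ} × {74, 75}, {η, θ, ι} × {75}, {θ} × {74, 75, 76}, {η, θ} × {74, 75}, {η, θ} × {74, 75, 76}, {η, θ, ι} × {74, 75}, {η, θ, ι} × {74, 75, 76}}; |τ_{X×Y}| = 20.

Enumerate products U × V with U ∈ τ_X, V ∈ τ_Y (deduplicated):
  ∅ × ∅ = {} (∅)
  {θ} × {75} = {(θ,75)}
  {η, θ} × {75} = {(η,75), (θ,75)}
  {θ} × {74, 75} = {(θ,74), (θ,75)}
  {η, θ, ι} × {75} = {(η,75), (θ,75), (ι,75)}
  {θ} × {74, 75, 76} = {(θ,74), (θ,75), (θ,76)}
  {η, θ} × {74, 75} = {(η,74), (η,75), (θ,74), (θ,75)}
  {η, θ} × {74, 75, 76} = {(η,74), (η,75), (η,76), (θ,74), (θ,75), (θ,76)}
  {η, θ, ι} × {74, 75} = {(η,74), (η,75), (θ,74), (θ,75), (ι,74), (ι,75)}
  {η, θ, ι} × {74, 75, 76} = {(η,74), (η,75), (η,76), (θ,74), (θ,75), (θ,76), (ι,74), (ι,75), (ι,76)}
These 10 distinct sets form the basis B.
Close under arbitrary unions to get τ_{X×Y}; counting gives |τ_{X×Y}| = 20.


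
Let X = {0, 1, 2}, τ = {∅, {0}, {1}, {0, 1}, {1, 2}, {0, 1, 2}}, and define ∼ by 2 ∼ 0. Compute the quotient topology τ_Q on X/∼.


X/∼ = {[0=2], [1]}; |τ_Q| = 3.

Equivalence classes: [0=2], [1].
Quotient map π: X → X/∼ sends 0 ↦ [0=2], 1 ↦ [1], 2 ↦ [0=2].
For each subset V ⊆ X/∼, compute π^{-1}(V) ⊆ X and check whether π^{-1}(V) ∈ τ. V is open in τ_Q iff π^{-1}(V) ∈ τ.
  V = {}: π^{-1}(V) = ∅ ∈ τ ✓.
  V = {[0=2]}: π^{-1}(V) = {0, 2} ∉ τ ✗.
  V = {[1]}: π^{-1}(V) = {1} ∈ τ ✓.
  V = {[0=2], [1]}: π^{-1}(V) = {0, 1, 2} ∈ τ ✓.
Open sets in the quotient: τ_Q = {{}, {[1]}, {[0=2], [1]}} (3 elements).


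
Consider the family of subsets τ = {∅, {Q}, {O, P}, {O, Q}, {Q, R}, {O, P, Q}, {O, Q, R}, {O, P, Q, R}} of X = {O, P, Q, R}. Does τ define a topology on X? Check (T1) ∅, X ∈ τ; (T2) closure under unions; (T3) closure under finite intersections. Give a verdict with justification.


τ is NOT a topology on X.

Axiom (T1): ∅ ∈ τ? Yes; X ∈ τ? Yes.
Axiom (T2/T3): check pairwise unions and intersections of members of τ.
Counterexample for (T3): {O, P} ∩ {O, Q} = {O} ∉ τ. Therefore τ is NOT a topology.


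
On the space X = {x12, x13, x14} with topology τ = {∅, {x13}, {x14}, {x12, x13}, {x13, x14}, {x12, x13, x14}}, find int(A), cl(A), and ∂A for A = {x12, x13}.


int(A) = {x12, x13}, cl(A) = {x12, x13}, ∂A = ∅.

Closed sets in (X, τ) are complements of opens:
  closed(X, τ) = {∅, {x12}, {x14}, {x12, x13}, {x12, x14}, {x12, x13, x14}}.
int(A) = ⋃ {U ∈ τ : U ⊆ A}. Opens contained in A: ∅, {x13}, {x12, x13}.
Taking the union of these: int(A) = {x12, x13}.
cl(A) = ⋂ {C closed : A ⊆ C}. Closed sets containing A: {x12, x13}, {x12, x13, x14}.
Intersecting these: cl(A) = {x12, x13}.
∂A = cl(A) ∖ int(A) = {x12, x13} ∖ {x12, x13} = ∅.


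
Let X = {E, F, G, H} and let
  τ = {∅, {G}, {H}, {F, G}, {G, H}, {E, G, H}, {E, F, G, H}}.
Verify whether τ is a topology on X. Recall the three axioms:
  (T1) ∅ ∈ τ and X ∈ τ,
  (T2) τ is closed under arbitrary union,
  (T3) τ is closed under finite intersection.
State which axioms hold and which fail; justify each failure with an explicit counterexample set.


τ is NOT a topology on X.

Axiom (T1): ∅ ∈ τ? Yes; X ∈ τ? Yes.
Axiom (T2/T3): check pairwise unions and intersections of members of τ.
Counterexample for (T2): {H} ∪ {F, G} = {F, G, H} ∉ τ. Therefore τ is NOT a topology.


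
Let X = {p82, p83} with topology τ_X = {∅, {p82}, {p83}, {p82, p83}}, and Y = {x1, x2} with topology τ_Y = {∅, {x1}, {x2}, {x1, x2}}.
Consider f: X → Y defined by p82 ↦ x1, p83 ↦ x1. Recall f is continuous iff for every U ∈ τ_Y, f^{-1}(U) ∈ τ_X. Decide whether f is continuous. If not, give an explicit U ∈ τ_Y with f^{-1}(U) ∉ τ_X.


f IS continuous.

Compute f^{-1}(U) for each U ∈ τ_Y:
  U = ∅: f^{-1}(U) = ∅ ∈ τ_X ✓.
  U = {x1}: f^{-1}(U) = {p82, p83} ∈ τ_X ✓.
  U = {x2}: f^{-1}(U) = ∅ ∈ τ_X ✓.
  U = {x1, x2}: f^{-1}(U) = {p82, p83} ∈ τ_X ✓.
Every preimage lies in τ_X, so f IS continuous.


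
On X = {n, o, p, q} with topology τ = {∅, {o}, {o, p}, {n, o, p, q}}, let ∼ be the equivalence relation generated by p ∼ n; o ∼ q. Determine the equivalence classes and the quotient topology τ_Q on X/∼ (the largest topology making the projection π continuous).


X/∼ = {[n=p], [o=q]}; |τ_Q| = 2.

Equivalence classes: [n=p], [o=q].
Quotient map π: X → X/∼ sends n ↦ [n=p], o ↦ [o=q], p ↦ [n=p], q ↦ [o=q].
For each subset V ⊆ X/∼, compute π^{-1}(V) ⊆ X and check whether π^{-1}(V) ∈ τ. V is open in τ_Q iff π^{-1}(V) ∈ τ.
  V = {}: π^{-1}(V) = ∅ ∈ τ ✓.
  V = {[n=p]}: π^{-1}(V) = {n, p} ∉ τ ✗.
  V = {[o=q]}: π^{-1}(V) = {o, q} ∉ τ ✗.
  V = {[n=p], [o=q]}: π^{-1}(V) = {n, o, p, q} ∈ τ ✓.
Open sets in the quotient: τ_Q = {{}, {[n=p], [o=q]}} (2 elements).


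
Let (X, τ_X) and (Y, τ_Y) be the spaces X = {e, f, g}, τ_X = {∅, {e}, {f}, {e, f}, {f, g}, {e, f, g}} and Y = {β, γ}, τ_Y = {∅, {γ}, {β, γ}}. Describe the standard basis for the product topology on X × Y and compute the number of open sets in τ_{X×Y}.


Basis B = {∅ × ∅, {e} × {γ}, {f} × {γ}, {e} × {β, γ}, {e, f} × {γ}, {f} × {β, γ}, {f, g} × {γ}, {e, f, g} × {γ}, {e, f} × {β, γ}, {f, g} × {β, γ}, {e, f, g} × {β, γ}}; |τ_{X×Y}| = 18.

Enumerate products U × V with U ∈ τ_X, V ∈ τ_Y (deduplicated):
  ∅ × ∅ = {} (∅)
  {e} × {γ} = {(e,γ)}
  {f} × {γ} = {(f,γ)}
  {e} × {β, γ} = {(e,β), (e,γ)}
  {e, f} × {γ} = {(e,γ), (f,γ)}
  {f} × {β, γ} = {(f,β), (f,γ)}
  {f, g} × {γ} = {(f,γ), (g,γ)}
  {e, f, g} × {γ} = {(e,γ), (f,γ), (g,γ)}
  {e, f} × {β, γ} = {(e,β), (e,γ), (f,β), (f,γ)}
  {f, g} × {β, γ} = {(f,β), (f,γ), (g,β), (g,γ)}
  {e, f, g} × {β, γ} = {(e,β), (e,γ), (f,β), (f,γ), (g,β), (g,γ)}
These 11 distinct sets form the basis B.
Close under arbitrary unions to get τ_{X×Y}; counting gives |τ_{X×Y}| = 18.


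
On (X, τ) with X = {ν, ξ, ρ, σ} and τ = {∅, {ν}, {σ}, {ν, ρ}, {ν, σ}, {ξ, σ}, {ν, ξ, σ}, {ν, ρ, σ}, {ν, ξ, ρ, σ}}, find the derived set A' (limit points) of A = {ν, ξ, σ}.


A' = {ξ, ρ}

For each x ∈ X, list the open sets U ∈ τ with x ∈ U, then check whether U ∩ (A ∖ {x}) ≠ ∅ for every such U.
  x = ν: open {ν} ∋ x has {ν} ∩ (A ∖ {ν}) = ∅, so x is NOT a limit point.
  x = ξ: opens ∋ x are {ξ, σ}, {ν, ξ, σ}, {ν, ξ, ρ, σ}; each meets A ∖ {ξ}, so x IS a limit point.
  x = ρ: opens ∋ x are {ν, ρ}, {ν, ρ, σ}, {ν, ξ, ρ, σ}; each meets A ∖ {ρ}, so x IS a limit point.
  x = σ: open {σ} ∋ x has {σ} ∩ (A ∖ {σ}) = ∅, so x is NOT a limit point.
Collecting: A' = {ξ, ρ}.


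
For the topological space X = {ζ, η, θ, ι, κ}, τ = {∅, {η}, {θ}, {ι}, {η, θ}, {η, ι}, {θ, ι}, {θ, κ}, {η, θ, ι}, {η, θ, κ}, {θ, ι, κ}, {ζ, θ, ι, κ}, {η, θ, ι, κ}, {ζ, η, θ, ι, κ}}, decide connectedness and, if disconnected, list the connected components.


(X, τ) is disconnected; components = [{η}, {ζ, θ, ι, κ}].

Find clopen sets (U ∈ τ with X ∖ U ∈ τ):
  U = ∅, X ∖ U = {ζ, η, θ, ι, κ} — both open, so U is clopen.
  U = {η}, X ∖ U = {ζ, θ, ι, κ} — both open, so U is clopen.
  U = {ζ, θ, ι, κ}, X ∖ U = {η} — both open, so U is clopen.
  U = {ζ, η, θ, ι, κ}, X ∖ U = ∅ — both open, so U is clopen.
Nontrivial clopen(s) exist: e.g. {ζ, θ, ι, κ}. So (X, τ) is disconnected.
Compute connected components by grouping points that agree on all clopens:
  component: {η}
  component: {ζ, θ, ι, κ}


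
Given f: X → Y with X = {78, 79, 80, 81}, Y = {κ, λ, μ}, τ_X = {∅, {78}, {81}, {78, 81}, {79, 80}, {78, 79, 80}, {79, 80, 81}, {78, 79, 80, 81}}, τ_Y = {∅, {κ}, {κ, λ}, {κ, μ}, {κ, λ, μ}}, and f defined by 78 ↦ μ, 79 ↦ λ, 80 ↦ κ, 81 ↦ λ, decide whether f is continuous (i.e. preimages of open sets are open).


f is NOT continuous.

Compute f^{-1}(U) for each U ∈ τ_Y:
  U = ∅: f^{-1}(U) = ∅ ∈ τ_X ✓.
  U = {κ}: f^{-1}(U) = {80} ∉ τ_X ✗.
  U = {κ, λ}: f^{-1}(U) = {79, 80, 81} ∈ τ_X ✓.
  U = {κ, μ}: f^{-1}(U) = {78, 80} ∉ τ_X ✗.
  U = {κ, λ, μ}: f^{-1}(U) = {78, 79, 80, 81} ∈ τ_X ✓.
Found U = {κ} with f^{-1}(U) = {80} not in τ_X. Therefore f is NOT continuous.


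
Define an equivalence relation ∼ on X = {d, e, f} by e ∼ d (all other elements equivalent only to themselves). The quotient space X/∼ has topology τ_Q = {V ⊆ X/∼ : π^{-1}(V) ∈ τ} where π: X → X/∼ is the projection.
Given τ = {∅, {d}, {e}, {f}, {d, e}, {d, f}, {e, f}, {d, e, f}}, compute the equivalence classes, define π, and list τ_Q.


X/∼ = {[d=e], [f]}; |τ_Q| = 4.

Equivalence classes: [d=e], [f].
Quotient map π: X → X/∼ sends d ↦ [d=e], e ↦ [d=e], f ↦ [f].
For each subset V ⊆ X/∼, compute π^{-1}(V) ⊆ X and check whether π^{-1}(V) ∈ τ. V is open in τ_Q iff π^{-1}(V) ∈ τ.
  V = {}: π^{-1}(V) = ∅ ∈ τ ✓.
  V = {[d=e]}: π^{-1}(V) = {d, e} ∈ τ ✓.
  V = {[f]}: π^{-1}(V) = {f} ∈ τ ✓.
  V = {[d=e], [f]}: π^{-1}(V) = {d, e, f} ∈ τ ✓.
Open sets in the quotient: τ_Q = {{}, {[d=e]}, {[f]}, {[d=e], [f]}} (4 elements).


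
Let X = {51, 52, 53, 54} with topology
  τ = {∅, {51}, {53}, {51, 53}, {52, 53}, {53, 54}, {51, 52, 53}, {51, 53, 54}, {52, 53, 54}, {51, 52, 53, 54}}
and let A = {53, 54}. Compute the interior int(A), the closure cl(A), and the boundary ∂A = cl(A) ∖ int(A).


int(A) = {53, 54}, cl(A) = {52, 53, 54}, ∂A = {52}.

Closed sets in (X, τ) are complements of opens:
  closed(X, τ) = {∅, {51}, {52}, {54}, {51, 52}, {51, 54}, {52, 54}, {51, 52, 54}, {52, 53, 54}, {51, 52, 53, 54}}.
int(A) = ⋃ {U ∈ τ : U ⊆ A}. Opens contained in A: ∅, {53}, {53, 54}.
Taking the union of these: int(A) = {53, 54}.
cl(A) = ⋂ {C closed : A ⊆ C}. Closed sets containing A: {52, 53, 54}, {51, 52, 53, 54}.
Intersecting these: cl(A) = {52, 53, 54}.
∂A = cl(A) ∖ int(A) = {52, 53, 54} ∖ {53, 54} = {52}.


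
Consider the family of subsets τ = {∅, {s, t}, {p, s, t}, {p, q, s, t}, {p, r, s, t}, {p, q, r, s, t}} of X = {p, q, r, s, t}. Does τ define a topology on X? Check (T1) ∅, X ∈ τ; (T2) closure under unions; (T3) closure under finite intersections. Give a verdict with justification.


τ IS a topology on X.

Axiom (T1): ∅ ∈ τ? Yes; X ∈ τ? Yes.
Axiom (T2/T3): check pairwise unions and intersections of members of τ.
All pairwise intersections and unions checked — each lies in τ. Therefore τ satisfies (T1), (T2), (T3): it IS a topology on X.


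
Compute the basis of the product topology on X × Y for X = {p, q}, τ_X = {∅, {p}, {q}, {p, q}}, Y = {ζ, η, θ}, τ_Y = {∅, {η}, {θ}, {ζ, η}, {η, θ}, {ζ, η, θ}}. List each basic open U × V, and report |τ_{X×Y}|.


Basis B = {∅ × ∅, {p} × {η}, {p} × {θ}, {q} × {η}, {q} × {θ}, {p} × {ζ, η}, {p} × {η, θ}, {p, q} × {η}, {p, q} × {θ}, {q} × {ζ, η}, {q} × {η, θ}, {p} × {ζ, η, θ}, {q} × {ζ, η, θ}, {p, q} × {ζ, η}, {p, q} × {η, θ}, {p, q} × {ζ, η, θ}}; |τ_{X×Y}| = 36.

Enumerate products U × V with U ∈ τ_X, V ∈ τ_Y (deduplicated):
  ∅ × ∅ = {} (∅)
  {p} × {η} = {(p,η)}
  {p} × {θ} = {(p,θ)}
  {q} × {η} = {(q,η)}
  {q} × {θ} = {(q,θ)}
  {p} × {ζ, η} = {(p,ζ), (p,η)}
  {p} × {η, θ} = {(p,η), (p,θ)}
  {p, q} × {η} = {(p,η), (q,η)}
  {p, q} × {θ} = {(p,θ), (q,θ)}
  {q} × {ζ, η} = {(q,ζ), (q,η)}
  {q} × {η, θ} = {(q,η), (q,θ)}
  {p} × {ζ, η, θ} = {(p,ζ), (p,η), (p,θ)}
  {q} × {ζ, η, θ} = {(q,ζ), (q,η), (q,θ)}
  {p, q} × {ζ, η} = {(p,ζ), (p,η), (q,ζ), (q,η)}
  {p, q} × {η, θ} = {(p,η), (p,θ), (q,η), (q,θ)}
  {p, q} × {ζ, η, θ} = {(p,ζ), (p,η), (p,θ), (q,ζ), (q,η), (q,θ)}
These 16 distinct sets form the basis B.
Close under arbitrary unions to get τ_{X×Y}; counting gives |τ_{X×Y}| = 36.


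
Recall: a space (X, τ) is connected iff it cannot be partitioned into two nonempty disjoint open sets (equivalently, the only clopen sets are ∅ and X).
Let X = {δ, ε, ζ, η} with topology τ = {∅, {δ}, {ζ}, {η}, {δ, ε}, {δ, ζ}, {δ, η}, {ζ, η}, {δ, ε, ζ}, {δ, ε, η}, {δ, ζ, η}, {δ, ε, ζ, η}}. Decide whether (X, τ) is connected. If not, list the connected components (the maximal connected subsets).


(X, τ) is disconnected; components = [{ζ}, {η}, {δ, ε}].

Find clopen sets (U ∈ τ with X ∖ U ∈ τ):
  U = ∅, X ∖ U = {δ, ε, ζ, η} — both open, so U is clopen.
  U = {ζ}, X ∖ U = {δ, ε, η} — both open, so U is clopen.
  U = {η}, X ∖ U = {δ, ε, ζ} — both open, so U is clopen.
  U = {δ, ε}, X ∖ U = {ζ, η} — both open, so U is clopen.
  U = {ζ, η}, X ∖ U = {δ, ε} — both open, so U is clopen.
  U = {δ, ε, ζ}, X ∖ U = {η} — both open, so U is clopen.
  U = {δ, ε, η}, X ∖ U = {ζ} — both open, so U is clopen.
  U = {δ, ε, ζ, η}, X ∖ U = ∅ — both open, so U is clopen.
Nontrivial clopen(s) exist: e.g. {δ, ε}. So (X, τ) is disconnected.
Compute connected components by grouping points that agree on all clopens:
  component: {ζ}
  component: {η}
  component: {δ, ε}


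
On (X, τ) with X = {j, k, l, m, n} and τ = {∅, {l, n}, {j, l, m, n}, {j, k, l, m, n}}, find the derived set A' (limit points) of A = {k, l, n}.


A' = {j, k, l, m, n}

For each x ∈ X, list the open sets U ∈ τ with x ∈ U, then check whether U ∩ (A ∖ {x}) ≠ ∅ for every such U.
  x = j: opens ∋ x are {j, l, m, n}, {j, k, l, m, n}; each meets A ∖ {j}, so x IS a limit point.
  x = k: opens ∋ x are {j, k, l, m, n}; each meets A ∖ {k}, so x IS a limit point.
  x = l: opens ∋ x are {l, n}, {j, l, m, n}, {j, k, l, m, n}; each meets A ∖ {l}, so x IS a limit point.
  x = m: opens ∋ x are {j, l, m, n}, {j, k, l, m, n}; each meets A ∖ {m}, so x IS a limit point.
  x = n: opens ∋ x are {l, n}, {j, l, m, n}, {j, k, l, m, n}; each meets A ∖ {n}, so x IS a limit point.
Collecting: A' = {j, k, l, m, n}.


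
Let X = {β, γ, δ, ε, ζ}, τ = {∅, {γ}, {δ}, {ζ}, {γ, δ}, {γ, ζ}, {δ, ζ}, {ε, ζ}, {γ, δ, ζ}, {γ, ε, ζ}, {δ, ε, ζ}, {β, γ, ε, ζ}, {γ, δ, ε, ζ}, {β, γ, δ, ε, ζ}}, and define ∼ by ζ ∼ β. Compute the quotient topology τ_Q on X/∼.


X/∼ = {[β=ζ], [γ], [δ], [ε]}; |τ_Q| = 6.

Equivalence classes: [β=ζ], [γ], [δ], [ε].
Quotient map π: X → X/∼ sends β ↦ [β=ζ], γ ↦ [γ], δ ↦ [δ], ε ↦ [ε], ζ ↦ [β=ζ].
For each subset V ⊆ X/∼, compute π^{-1}(V) ⊆ X and check whether π^{-1}(V) ∈ τ. V is open in τ_Q iff π^{-1}(V) ∈ τ.
  V = {}: π^{-1}(V) = ∅ ∈ τ ✓.
  V = {[β=ζ]}: π^{-1}(V) = {β, ζ} ∉ τ ✗.
  V = {[γ]}: π^{-1}(V) = {γ} ∈ τ ✓.
  V = {[β=ζ], [γ]}: π^{-1}(V) = {β, γ, ζ} ∉ τ ✗.
  V = {[δ]}: π^{-1}(V) = {δ} ∈ τ ✓.
  V = {[β=ζ], [δ]}: π^{-1}(V) = {β, δ, ζ} ∉ τ ✗.
  V = {[γ], [δ]}: π^{-1}(V) = {γ, δ} ∈ τ ✓.
  V = {[β=ζ], [γ], [δ]}: π^{-1}(V) = {β, γ, δ, ζ} ∉ τ ✗.
  V = {[ε]}: π^{-1}(V) = {ε} ∉ τ ✗.
  V = {[β=ζ], [ε]}: π^{-1}(V) = {β, ε, ζ} ∉ τ ✗.
  V = {[γ], [ε]}: π^{-1}(V) = {γ, ε} ∉ τ ✗.
  V = {[β=ζ], [γ], [ε]}: π^{-1}(V) = {β, γ, ε, ζ} ∈ τ ✓.
  V = {[δ], [ε]}: π^{-1}(V) = {δ, ε} ∉ τ ✗.
  V = {[β=ζ], [δ], [ε]}: π^{-1}(V) = {β, δ, ε, ζ} ∉ τ ✗.
  V = {[γ], [δ], [ε]}: π^{-1}(V) = {γ, δ, ε} ∉ τ ✗.
  V = {[β=ζ], [γ], [δ], [ε]}: π^{-1}(V) = {β, γ, δ, ε, ζ} ∈ τ ✓.
Open sets in the quotient: τ_Q = {{}, {[γ]}, {[δ]}, {[γ], [δ]}, {[β=ζ], [γ], [ε]}, {[β=ζ], [γ], [δ], [ε]}} (6 elements).


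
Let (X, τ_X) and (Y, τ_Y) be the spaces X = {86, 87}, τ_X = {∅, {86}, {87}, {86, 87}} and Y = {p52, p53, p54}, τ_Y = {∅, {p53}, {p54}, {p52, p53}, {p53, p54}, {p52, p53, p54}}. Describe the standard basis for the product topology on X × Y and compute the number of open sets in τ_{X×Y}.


Basis B = {∅ × ∅, {86} × {p53}, {86} × {p54}, {87} × {p53}, {87} × {p54}, {86} × {p52, p53}, {86} × {p53, p54}, {86, 87} × {p53}, {86, 87} × {p54}, {87} × {p52, p53}, {87} × {p53, p54}, {86} × {p52, p53, p54}, {87} × {p52, p53, p54}, {86, 87} × {p52, p53}, {86, 87} × {p53, p54}, {86, 87} × {p52, p53, p54}}; |τ_{X×Y}| = 36.

Enumerate products U × V with U ∈ τ_X, V ∈ τ_Y (deduplicated):
  ∅ × ∅ = {} (∅)
  {86} × {p53} = {(86,p53)}
  {86} × {p54} = {(86,p54)}
  {87} × {p53} = {(87,p53)}
  {87} × {p54} = {(87,p54)}
  {86} × {p52, p53} = {(86,p52), (86,p53)}
  {86} × {p53, p54} = {(86,p53), (86,p54)}
  {86, 87} × {p53} = {(86,p53), (87,p53)}
  {86, 87} × {p54} = {(86,p54), (87,p54)}
  {87} × {p52, p53} = {(87,p52), (87,p53)}
  {87} × {p53, p54} = {(87,p53), (87,p54)}
  {86} × {p52, p53, p54} = {(86,p52), (86,p53), (86,p54)}
  {87} × {p52, p53, p54} = {(87,p52), (87,p53), (87,p54)}
  {86, 87} × {p52, p53} = {(86,p52), (86,p53), (87,p52), (87,p53)}
  {86, 87} × {p53, p54} = {(86,p53), (86,p54), (87,p53), (87,p54)}
  {86, 87} × {p52, p53, p54} = {(86,p52), (86,p53), (86,p54), (87,p52), (87,p53), (87,p54)}
These 16 distinct sets form the basis B.
Close under arbitrary unions to get τ_{X×Y}; counting gives |τ_{X×Y}| = 36.


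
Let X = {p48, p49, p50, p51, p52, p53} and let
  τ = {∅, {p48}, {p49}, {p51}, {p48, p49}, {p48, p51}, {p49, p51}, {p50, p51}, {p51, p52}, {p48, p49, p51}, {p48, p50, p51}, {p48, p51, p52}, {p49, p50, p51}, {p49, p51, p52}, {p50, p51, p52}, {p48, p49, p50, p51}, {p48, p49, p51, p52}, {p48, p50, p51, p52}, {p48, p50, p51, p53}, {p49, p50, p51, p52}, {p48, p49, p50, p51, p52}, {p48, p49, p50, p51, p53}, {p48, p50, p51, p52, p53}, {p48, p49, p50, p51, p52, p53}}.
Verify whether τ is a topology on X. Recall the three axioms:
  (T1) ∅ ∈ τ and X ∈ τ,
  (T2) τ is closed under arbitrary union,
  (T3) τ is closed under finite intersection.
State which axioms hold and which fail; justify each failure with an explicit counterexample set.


τ IS a topology on X.

Axiom (T1): ∅ ∈ τ? Yes; X ∈ τ? Yes.
Axiom (T2/T3): check pairwise unions and intersections of members of τ.
All pairwise intersections and unions checked — each lies in τ. Therefore τ satisfies (T1), (T2), (T3): it IS a topology on X.


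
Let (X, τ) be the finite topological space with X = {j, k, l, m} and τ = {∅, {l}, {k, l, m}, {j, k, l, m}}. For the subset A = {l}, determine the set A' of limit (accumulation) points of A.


A' = {j, k, m}

For each x ∈ X, list the open sets U ∈ τ with x ∈ U, then check whether U ∩ (A ∖ {x}) ≠ ∅ for every such U.
  x = j: opens ∋ x are {j, k, l, m}; each meets A ∖ {j}, so x IS a limit point.
  x = k: opens ∋ x are {k, l, m}, {j, k, l, m}; each meets A ∖ {k}, so x IS a limit point.
  x = l: open {l} ∋ x has {l} ∩ (A ∖ {l}) = ∅, so x is NOT a limit point.
  x = m: opens ∋ x are {k, l, m}, {j, k, l, m}; each meets A ∖ {m}, so x IS a limit point.
Collecting: A' = {j, k, m}.


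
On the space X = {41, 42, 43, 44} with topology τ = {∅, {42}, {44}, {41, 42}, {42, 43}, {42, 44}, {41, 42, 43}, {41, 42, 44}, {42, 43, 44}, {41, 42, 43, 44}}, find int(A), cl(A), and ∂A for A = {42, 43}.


int(A) = {42, 43}, cl(A) = {41, 42, 43}, ∂A = {41}.

Closed sets in (X, τ) are complements of opens:
  closed(X, τ) = {∅, {41}, {43}, {44}, {41, 43}, {41, 44}, {43, 44}, {41, 42, 43}, {41, 43, 44}, {41, 42, 43, 44}}.
int(A) = ⋃ {U ∈ τ : U ⊆ A}. Opens contained in A: ∅, {42}, {42, 43}.
Taking the union of these: int(A) = {42, 43}.
cl(A) = ⋂ {C closed : A ⊆ C}. Closed sets containing A: {41, 42, 43}, {41, 42, 43, 44}.
Intersecting these: cl(A) = {41, 42, 43}.
∂A = cl(A) ∖ int(A) = {41, 42, 43} ∖ {42, 43} = {41}.


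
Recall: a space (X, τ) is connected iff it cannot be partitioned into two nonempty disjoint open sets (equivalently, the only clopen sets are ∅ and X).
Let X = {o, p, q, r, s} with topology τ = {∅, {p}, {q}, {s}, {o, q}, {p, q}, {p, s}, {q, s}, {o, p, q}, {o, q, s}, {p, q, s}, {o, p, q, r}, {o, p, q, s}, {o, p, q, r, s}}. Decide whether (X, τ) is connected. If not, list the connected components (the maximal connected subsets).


(X, τ) is disconnected; components = [{s}, {o, p, q, r}].

Find clopen sets (U ∈ τ with X ∖ U ∈ τ):
  U = ∅, X ∖ U = {o, p, q, r, s} — both open, so U is clopen.
  U = {s}, X ∖ U = {o, p, q, r} — both open, so U is clopen.
  U = {o, p, q, r}, X ∖ U = {s} — both open, so U is clopen.
  U = {o, p, q, r, s}, X ∖ U = ∅ — both open, so U is clopen.
Nontrivial clopen(s) exist: e.g. {s}. So (X, τ) is disconnected.
Compute connected components by grouping points that agree on all clopens:
  component: {s}
  component: {o, p, q, r}


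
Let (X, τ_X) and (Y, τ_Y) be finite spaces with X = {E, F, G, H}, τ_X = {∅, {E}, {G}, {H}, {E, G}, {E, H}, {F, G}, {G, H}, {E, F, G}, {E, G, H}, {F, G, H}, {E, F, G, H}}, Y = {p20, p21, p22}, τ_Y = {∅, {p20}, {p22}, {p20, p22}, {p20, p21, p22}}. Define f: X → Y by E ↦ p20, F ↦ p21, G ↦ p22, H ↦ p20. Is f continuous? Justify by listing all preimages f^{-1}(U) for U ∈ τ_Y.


f IS continuous.

Compute f^{-1}(U) for each U ∈ τ_Y:
  U = ∅: f^{-1}(U) = ∅ ∈ τ_X ✓.
  U = {p20}: f^{-1}(U) = {E, H} ∈ τ_X ✓.
  U = {p22}: f^{-1}(U) = {G} ∈ τ_X ✓.
  U = {p20, p22}: f^{-1}(U) = {E, G, H} ∈ τ_X ✓.
  U = {p20, p21, p22}: f^{-1}(U) = {E, F, G, H} ∈ τ_X ✓.
Every preimage lies in τ_X, so f IS continuous.


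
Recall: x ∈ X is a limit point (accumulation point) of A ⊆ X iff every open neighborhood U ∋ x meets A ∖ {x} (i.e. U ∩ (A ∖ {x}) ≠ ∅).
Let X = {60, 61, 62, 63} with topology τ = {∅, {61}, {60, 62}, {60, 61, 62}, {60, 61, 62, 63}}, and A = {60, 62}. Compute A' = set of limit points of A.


A' = {60, 62, 63}

For each x ∈ X, list the open sets U ∈ τ with x ∈ U, then check whether U ∩ (A ∖ {x}) ≠ ∅ for every such U.
  x = 60: opens ∋ x are {60, 62}, {60, 61, 62}, {60, 61, 62, 63}; each meets A ∖ {60}, so x IS a limit point.
  x = 61: open {61} ∋ x has {61} ∩ (A ∖ {61}) = ∅, so x is NOT a limit point.
  x = 62: opens ∋ x are {60, 62}, {60, 61, 62}, {60, 61, 62, 63}; each meets A ∖ {62}, so x IS a limit point.
  x = 63: opens ∋ x are {60, 61, 62, 63}; each meets A ∖ {63}, so x IS a limit point.
Collecting: A' = {60, 62, 63}.


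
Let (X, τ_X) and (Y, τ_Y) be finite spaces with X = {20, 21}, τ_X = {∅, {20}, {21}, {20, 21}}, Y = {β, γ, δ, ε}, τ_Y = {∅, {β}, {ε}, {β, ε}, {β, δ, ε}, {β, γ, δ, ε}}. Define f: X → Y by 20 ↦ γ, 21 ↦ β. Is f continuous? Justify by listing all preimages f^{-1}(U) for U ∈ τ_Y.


f IS continuous.

Compute f^{-1}(U) for each U ∈ τ_Y:
  U = ∅: f^{-1}(U) = ∅ ∈ τ_X ✓.
  U = {β}: f^{-1}(U) = {21} ∈ τ_X ✓.
  U = {ε}: f^{-1}(U) = ∅ ∈ τ_X ✓.
  U = {β, ε}: f^{-1}(U) = {21} ∈ τ_X ✓.
  U = {β, δ, ε}: f^{-1}(U) = {21} ∈ τ_X ✓.
  U = {β, γ, δ, ε}: f^{-1}(U) = {20, 21} ∈ τ_X ✓.
Every preimage lies in τ_X, so f IS continuous.


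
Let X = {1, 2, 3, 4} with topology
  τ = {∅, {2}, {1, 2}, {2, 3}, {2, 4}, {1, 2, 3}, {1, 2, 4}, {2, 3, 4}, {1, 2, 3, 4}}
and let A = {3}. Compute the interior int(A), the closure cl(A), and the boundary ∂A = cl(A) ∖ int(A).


int(A) = ∅, cl(A) = {3}, ∂A = {3}.

Closed sets in (X, τ) are complements of opens:
  closed(X, τ) = {∅, {1}, {3}, {4}, {1, 3}, {1, 4}, {3, 4}, {1, 3, 4}, {1, 2, 3, 4}}.
int(A) = ⋃ {U ∈ τ : U ⊆ A}. Opens contained in A: ∅.
Taking the union of these: int(A) = ∅.
cl(A) = ⋂ {C closed : A ⊆ C}. Closed sets containing A: {3}, {1, 3}, {3, 4}, {1, 3, 4}, {1, 2, 3, 4}.
Intersecting these: cl(A) = {3}.
∂A = cl(A) ∖ int(A) = {3} ∖ ∅ = {3}.


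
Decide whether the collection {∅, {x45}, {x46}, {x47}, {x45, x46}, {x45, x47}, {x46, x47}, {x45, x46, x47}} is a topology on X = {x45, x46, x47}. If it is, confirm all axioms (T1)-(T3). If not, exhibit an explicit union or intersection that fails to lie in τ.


τ IS a topology on X.

Axiom (T1): ∅ ∈ τ? Yes; X ∈ τ? Yes.
Axiom (T2/T3): check pairwise unions and intersections of members of τ.
All pairwise intersections and unions checked — each lies in τ. Therefore τ satisfies (T1), (T2), (T3): it IS a topology on X.


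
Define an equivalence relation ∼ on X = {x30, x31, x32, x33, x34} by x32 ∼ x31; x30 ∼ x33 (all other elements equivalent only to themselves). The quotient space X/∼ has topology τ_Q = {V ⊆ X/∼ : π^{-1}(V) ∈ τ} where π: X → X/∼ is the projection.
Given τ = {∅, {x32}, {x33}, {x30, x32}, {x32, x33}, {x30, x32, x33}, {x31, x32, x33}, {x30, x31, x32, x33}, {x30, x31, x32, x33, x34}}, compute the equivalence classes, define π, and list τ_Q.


X/∼ = {[x30=x33], [x31=x32], [x34]}; |τ_Q| = 3.

Equivalence classes: [x30=x33], [x31=x32], [x34].
Quotient map π: X → X/∼ sends x30 ↦ [x30=x33], x31 ↦ [x31=x32], x32 ↦ [x31=x32], x33 ↦ [x30=x33], x34 ↦ [x34].
For each subset V ⊆ X/∼, compute π^{-1}(V) ⊆ X and check whether π^{-1}(V) ∈ τ. V is open in τ_Q iff π^{-1}(V) ∈ τ.
  V = {}: π^{-1}(V) = ∅ ∈ τ ✓.
  V = {[x30=x33]}: π^{-1}(V) = {x30, x33} ∉ τ ✗.
  V = {[x31=x32]}: π^{-1}(V) = {x31, x32} ∉ τ ✗.
  V = {[x30=x33], [x31=x32]}: π^{-1}(V) = {x30, x31, x32, x33} ∈ τ ✓.
  V = {[x34]}: π^{-1}(V) = {x34} ∉ τ ✗.
  V = {[x30=x33], [x34]}: π^{-1}(V) = {x30, x33, x34} ∉ τ ✗.
  V = {[x31=x32], [x34]}: π^{-1}(V) = {x31, x32, x34} ∉ τ ✗.
  V = {[x30=x33], [x31=x32], [x34]}: π^{-1}(V) = {x30, x31, x32, x33, x34} ∈ τ ✓.
Open sets in the quotient: τ_Q = {{}, {[x30=x33], [x31=x32]}, {[x30=x33], [x31=x32], [x34]}} (3 elements).


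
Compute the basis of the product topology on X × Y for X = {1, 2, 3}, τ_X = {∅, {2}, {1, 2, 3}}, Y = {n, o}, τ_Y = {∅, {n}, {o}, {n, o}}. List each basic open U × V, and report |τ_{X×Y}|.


Basis B = {∅ × ∅, {2} × {n}, {2} × {o}, {2} × {n, o}, {1, 2, 3} × {n}, {1, 2, 3} × {o}, {1, 2, 3} × {n, o}}; |τ_{X×Y}| = 9.

Enumerate products U × V with U ∈ τ_X, V ∈ τ_Y (deduplicated):
  ∅ × ∅ = {} (∅)
  {2} × {n} = {(2,n)}
  {2} × {o} = {(2,o)}
  {2} × {n, o} = {(2,n), (2,o)}
  {1, 2, 3} × {n} = {(1,n), (2,n), (3,n)}
  {1, 2, 3} × {o} = {(1,o), (2,o), (3,o)}
  {1, 2, 3} × {n, o} = {(1,n), (1,o), (2,n), (2,o), (3,n), (3,o)}
These 7 distinct sets form the basis B.
Close under arbitrary unions to get τ_{X×Y}; counting gives |τ_{X×Y}| = 9.


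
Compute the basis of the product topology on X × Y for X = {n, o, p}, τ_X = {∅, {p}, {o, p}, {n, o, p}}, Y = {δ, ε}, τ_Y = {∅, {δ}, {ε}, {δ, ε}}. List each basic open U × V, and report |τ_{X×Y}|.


Basis B = {∅ × ∅, {p} × {δ}, {p} × {ε}, {o, p} × {δ}, {o, p} × {ε}, {p} × {δ, ε}, {n, o, p} × {δ}, {n, o, p} × {ε}, {o, p} × {δ, ε}, {n, o, p} × {δ, ε}}; |τ_{X×Y}| = 16.

Enumerate products U × V with U ∈ τ_X, V ∈ τ_Y (deduplicated):
  ∅ × ∅ = {} (∅)
  {p} × {δ} = {(p,δ)}
  {p} × {ε} = {(p,ε)}
  {o, p} × {δ} = {(o,δ), (p,δ)}
  {o, p} × {ε} = {(o,ε), (p,ε)}
  {p} × {δ, ε} = {(p,δ), (p,ε)}
  {n, o, p} × {δ} = {(n,δ), (o,δ), (p,δ)}
  {n, o, p} × {ε} = {(n,ε), (o,ε), (p,ε)}
  {o, p} × {δ, ε} = {(o,δ), (o,ε), (p,δ), (p,ε)}
  {n, o, p} × {δ, ε} = {(n,δ), (n,ε), (o,δ), (o,ε), (p,δ), (p,ε)}
These 10 distinct sets form the basis B.
Close under arbitrary unions to get τ_{X×Y}; counting gives |τ_{X×Y}| = 16.
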